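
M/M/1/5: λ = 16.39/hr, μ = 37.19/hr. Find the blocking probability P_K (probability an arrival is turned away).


ρ = λ/μ = 16.39/37.19 = 0.4407
P_K = (1−ρ)ρ^K/(1−ρ^(K+1)) = (0.5593·0.016625)/(1 − 0.007327)
= 0.009298/0.992673 = 0.009367

Final: 0.009367


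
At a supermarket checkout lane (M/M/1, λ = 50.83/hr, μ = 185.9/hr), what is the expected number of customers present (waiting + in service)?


ρ = λ/μ = 50.83/185.9 = 0.2734
L = ρ/(1−ρ) = 0.2734/(1 − 0.2734) = 0.2734/0.7266 = 0.3763

Final: 0.3763


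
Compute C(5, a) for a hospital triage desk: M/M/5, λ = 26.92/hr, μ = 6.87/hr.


a = λ/μ = 3.9185; ρ = a/5 = 0.7837
P₀ = 0.014698 (from M/M/c formula)
C(c,a) = [a^c/(c!(1−ρ))]·P₀ = [923.82900/(120·0.2163)]·0.014698
= 35.59166·0.014698 = 0.523110

Final: 0.523110


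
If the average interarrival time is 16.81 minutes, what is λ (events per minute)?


λ = 1/(interarrival time) in consistent units.
1 minute = 1 min, so λ = 1/16.81 = 0.05949 per minute

Final: 0.05949 /min


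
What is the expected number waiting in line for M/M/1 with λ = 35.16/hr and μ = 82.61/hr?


ρ = 35.16/82.61 = 0.4256
Lq = ρ²/(1−ρ) = 0.1811/0.5744 = 0.3154

Final: 0.3154


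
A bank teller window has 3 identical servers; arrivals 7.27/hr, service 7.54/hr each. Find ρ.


ρ = λ/(cμ) = 7.27/(3·7.54) = 7.27/22.62 = 0.3214

Final: 0.3214


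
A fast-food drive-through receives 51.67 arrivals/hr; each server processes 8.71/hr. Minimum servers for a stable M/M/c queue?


Stability requires cμ > λ ⇔ c > λ/μ.
λ/μ = 51.67/8.71 = 5.9323
Minimum integer c = ⌊5.9323⌋ + 1 = 6
Check: 6·8.71 = 52.26 > 51.67, while 5·8.71 = 43.55 ≤ 51.67

Final: 6 servers


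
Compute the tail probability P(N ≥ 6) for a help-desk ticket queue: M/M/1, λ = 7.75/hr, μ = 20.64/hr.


ρ = 7.75/20.64 = 0.3755
P(N ≥ n) = ρ^n = 0.3755^6 = 0.002803

Final: 0.002803


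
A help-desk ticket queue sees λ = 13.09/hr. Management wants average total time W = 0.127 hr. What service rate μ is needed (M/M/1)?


W = 1/(μ−λ) ⇒ μ − λ = 1/W = 1/0.127 = 7.8740
μ = λ + 1/W = 13.09 + 7.8740 = 20.9640 per hr

Final: 20.9640 /hr


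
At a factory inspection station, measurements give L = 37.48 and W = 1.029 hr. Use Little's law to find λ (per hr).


λ = L/W = 37.48/1.029 = 36.4237 /hr

Final: 36.4237 /hr


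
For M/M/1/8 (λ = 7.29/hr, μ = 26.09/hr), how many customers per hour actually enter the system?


ρ = 0.2794; P_K = (1−ρ)ρ^8/(1−ρ^9) = 0.00002677
λ_eff = λ(1 − P_K) = 7.29·(1 − 0.00002677) = 7.29·0.999973 = 7.2898 /hr

Final: 7.2898 /hr


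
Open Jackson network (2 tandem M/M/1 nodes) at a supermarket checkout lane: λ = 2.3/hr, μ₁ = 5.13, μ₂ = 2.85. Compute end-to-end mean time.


Each node sees arrival rate λ = 2.3/hr (tandem ⇒ throughput preserved).
W₁ = 1/(μ₁−λ) = 1/(5.13−2.3) = 0.35336 hr
W₂ = 1/(μ₂−λ) = 1/(2.85−2.3) = 1.81818 hr
W_total = W₁ + W₂ = 0.35336 + 1.81818 = 2.17154 hr

Final: 2.17154 hr


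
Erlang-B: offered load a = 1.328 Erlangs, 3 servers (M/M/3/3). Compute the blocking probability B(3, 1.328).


B(c,a) = (a^c/c!) / Σ_{k=0}^{c} a^k/k!
a^3/3! = 0.390340
Σ terms (k=0..3): 1.00000 + 1.32800 + 0.88179 + 0.39034 = 3.600132
B = 0.390340/3.600132 = 0.108424

Final: 0.108424


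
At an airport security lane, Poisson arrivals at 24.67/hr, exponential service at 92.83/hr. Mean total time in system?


W = 1/(μ−λ) = 1/(92.83 − 24.67) = 1/68.16 = 0.01467 hr

Final: 0.01467 hr


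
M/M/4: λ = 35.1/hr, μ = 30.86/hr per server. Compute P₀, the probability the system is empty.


a = λ/μ = 35.1/30.86 = 1.1374; ρ = a/c = 0.2843
Σ_{k=0}^{3} a^k/k! (terms k=0..3) = 1.00000 + 1.13739 + 0.64683 + 0.24523 = 3.02946
Tail: a^4/(4!(1−ρ)) = 1.67357/(24·0.7157) = 0.09744
P₀ = 1/(3.02946 + 0.09744) = 1/3.12690 = 0.319805

Final: 0.319805


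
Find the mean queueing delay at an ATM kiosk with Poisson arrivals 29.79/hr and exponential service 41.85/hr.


ρ = 29.79/41.85 = 0.7118
Wq = ρ/(μ−λ) = 0.7118/(41.85 − 29.79) = 0.7118/12.06 = 0.05902 hr

Final: 0.05902 hr


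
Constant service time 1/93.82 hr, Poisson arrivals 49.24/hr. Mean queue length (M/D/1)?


ρ = 49.24/93.82 = 0.5248
M/D/1: Lq = ρ²/(2(1−ρ)) = 0.2755/(2·0.4752) = 0.28985

Final: 0.28985


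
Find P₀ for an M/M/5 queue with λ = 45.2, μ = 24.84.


a = λ/μ = 45.2/24.84 = 1.8196; ρ = a/c = 0.3639
Σ_{k=0}^{4} a^k/k! (terms k=0..4) = 1.00000 + 1.81965 + 1.65556 + 1.00417 + 0.45681 = 5.93619
Tail: a^5/(5!(1−ρ)) = 19.94960/(120·0.6361) = 0.26137
P₀ = 1/(5.93619 + 0.26137) = 1/6.19755 = 0.161354

Final: 0.161354


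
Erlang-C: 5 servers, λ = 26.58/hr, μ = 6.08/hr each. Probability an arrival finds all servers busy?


a = λ/μ = 4.3717; ρ = a/5 = 0.8743
P₀ = 0.006668 (from M/M/c formula)
C(c,a) = [a^c/(c!(1−ρ))]·P₀ = [1596.82376/(120·0.1257)]·0.006668
= 105.89756·0.006668 = 0.706126

Final: 0.706126


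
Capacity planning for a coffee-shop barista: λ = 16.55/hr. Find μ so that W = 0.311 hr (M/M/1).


W = 1/(μ−λ) ⇒ μ − λ = 1/W = 1/0.311 = 3.2154
μ = λ + 1/W = 16.55 + 3.2154 = 19.7654 per hr

Final: 19.7654 /hr


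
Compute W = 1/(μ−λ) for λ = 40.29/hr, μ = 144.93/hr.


W = 1/(μ−λ) = 1/(144.93 − 40.29) = 1/104.64 = 0.009557 hr

Final: 0.009557 hr


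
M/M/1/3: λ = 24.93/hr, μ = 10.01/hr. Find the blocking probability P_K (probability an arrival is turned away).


ρ = λ/μ = 24.93/10.01 = 2.4905
P_K = (1−ρ)ρ^K/(1−ρ^(K+1)) = (-1.4905·15.447728)/(1 − 38.472712)
= -23.024985/-37.472712 = 0.614447

Final: 0.614447


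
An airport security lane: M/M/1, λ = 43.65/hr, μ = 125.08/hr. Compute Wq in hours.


ρ = 43.65/125.08 = 0.3490
Wq = ρ/(μ−λ) = 0.3490/(125.08 − 43.65) = 0.3490/81.43 = 0.004286 hr

Final: 0.004286 hr


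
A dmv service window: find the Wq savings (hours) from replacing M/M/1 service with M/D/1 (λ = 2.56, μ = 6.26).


ρ = 2.56/6.26 = 0.4089
Wq(M/M/1) = ρ/(μ−λ) = 0.4089/3.70 = 0.11053 hr
Wq(M/D/1) = ρ/(2(μ−λ)) = 0.05526 hr
Savings = 0.11053 − 0.05526 = 0.05526 hr

Final: 0.05526 hr


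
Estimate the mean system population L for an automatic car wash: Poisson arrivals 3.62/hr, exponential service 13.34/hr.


ρ = λ/μ = 3.62/13.34 = 0.2714
L = ρ/(1−ρ) = 0.2714/(1 − 0.2714) = 0.2714/0.7286 = 0.3724

Final: 0.3724


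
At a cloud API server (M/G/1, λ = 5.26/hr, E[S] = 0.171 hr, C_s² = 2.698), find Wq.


ρ = λ·E[S] = 5.26·0.171 = 0.8995
E[S²] = E[S]²(1+C_s²) = 0.171²·(1+2.698) = 0.108133
Wq = λ·E[S²]/(2(1−ρ)) = 5.26·0.108133/(2·0.1005) = 2.82863 hr

Final: 2.82863 hr


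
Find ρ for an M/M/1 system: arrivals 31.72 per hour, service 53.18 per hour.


ρ = λ/μ = 31.72/53.18 = 0.5965

Final: 0.5965


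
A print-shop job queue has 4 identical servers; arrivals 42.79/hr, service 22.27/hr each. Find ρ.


ρ = λ/(cμ) = 42.79/(4·22.27) = 42.79/89.08 = 0.4804

Final: 0.4804


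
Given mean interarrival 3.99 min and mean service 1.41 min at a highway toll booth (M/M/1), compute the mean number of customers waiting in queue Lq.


λ = 60/3.99 = 15.0376 /hr
μ = 60/1.41 = 42.5532 /hr
ρ = λ/μ = 15.0376/42.5532 = 0.3534
Lq = ρ²/(1−ρ) = 0.1249/0.6466 = 0.1931

Final: 0.1931


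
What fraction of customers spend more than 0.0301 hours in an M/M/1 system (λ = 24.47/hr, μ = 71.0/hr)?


W ~ Exponential(μ−λ) for M/M/1.
μ − λ = 71.0 − 24.47 = 46.5300
P(W > t) = e^{−(μ−λ)t} = e^{−1.4006} = 0.246461

Final: 0.246461


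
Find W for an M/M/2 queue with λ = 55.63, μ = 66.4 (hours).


a = 0.8378; ρ = 0.4189; P₀ = 0.409542
Lq = P₀·a^c·ρ/(c!(1−ρ)²) = 0.17830
Wq = Lq/λ = 0.17830/55.63 = 0.003205 hr
W = Wq + 1/μ = 0.003205 + 0.01506 = 0.01827 hr

Final: 0.01827 hr


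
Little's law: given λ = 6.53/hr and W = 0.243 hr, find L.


L = λW = 6.53·0.243 = 1.5868

Final: 1.5868


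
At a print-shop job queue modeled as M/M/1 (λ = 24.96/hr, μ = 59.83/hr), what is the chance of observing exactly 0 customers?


ρ = 24.96/59.83 = 0.4172
P_n = (1−ρ)·ρ^n = (1 − 0.4172)·0.4172^0 = 0.5828·1.000000 = 0.582818

Final: 0.582818


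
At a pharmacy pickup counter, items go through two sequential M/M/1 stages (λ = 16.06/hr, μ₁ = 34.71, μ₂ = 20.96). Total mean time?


Each node sees arrival rate λ = 16.06/hr (tandem ⇒ throughput preserved).
W₁ = 1/(μ₁−λ) = 1/(34.71−16.06) = 0.05362 hr
W₂ = 1/(μ₂−λ) = 1/(20.96−16.06) = 0.20408 hr
W_total = W₁ + W₂ = 0.05362 + 0.20408 = 0.25770 hr

Final: 0.25770 hr


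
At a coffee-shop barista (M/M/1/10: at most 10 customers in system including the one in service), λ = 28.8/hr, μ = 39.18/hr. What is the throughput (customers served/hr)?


ρ = 0.7351; P_K = (1−ρ)ρ^10/(1−ρ^11) = 0.012629
λ_eff = λ(1 − P_K) = 28.8·(1 − 0.012629) = 28.8·0.987371 = 28.4363 /hr

Final: 28.4363 /hr


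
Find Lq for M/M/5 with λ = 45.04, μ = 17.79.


a = λ/μ = 2.5318; ρ = a/5 = 0.5064
P₀ = 0.077464
Lq = P₀·a^c·ρ / (c!·(1−ρ)²) = 0.077464·104.01888·0.5064/(120·0.24369)
= 0.13952

Final: 0.13952


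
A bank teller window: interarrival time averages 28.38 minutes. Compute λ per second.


λ = 1/(interarrival time) in consistent units.
1 second = 0.0166667 min, so λ = 0.0166667/28.38 = 0.0005873 per second

Final: 0.0005873 /sec


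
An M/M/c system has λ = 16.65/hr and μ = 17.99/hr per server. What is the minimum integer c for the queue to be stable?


Stability requires cμ > λ ⇔ c > λ/μ.
λ/μ = 16.65/17.99 = 0.9255
Minimum integer c = ⌊0.9255⌋ + 1 = 1
Check: 1·17.99 = 17.99 > 16.65, while 0·17.99 = 0.00 ≤ 16.65

Final: 1 servers


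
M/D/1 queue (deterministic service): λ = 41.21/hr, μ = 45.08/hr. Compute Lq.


ρ = 41.21/45.08 = 0.9142
M/D/1: Lq = ρ²/(2(1−ρ)) = 0.8357/(2·0.08585) = 4.86721

Final: 4.86721


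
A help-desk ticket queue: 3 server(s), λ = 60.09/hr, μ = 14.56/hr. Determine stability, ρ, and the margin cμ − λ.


Total capacity cμ = 3·14.56 = 43.68/hr
ρ = λ/(cμ) = 60.09/43.68 = 1.3757
Stable ⇔ ρ < 1: NO
Spare capacity = cμ − λ = 43.68 − 60.09 = -16.41/hr

Final: ρ = 1.3757; unstable; margin = -16.41/hr


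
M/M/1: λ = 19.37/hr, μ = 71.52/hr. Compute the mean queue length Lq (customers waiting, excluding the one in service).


ρ = 19.37/71.52 = 0.2708
Lq = ρ²/(1−ρ) = 0.07335/0.7292 = 0.1006

Final: 0.1006


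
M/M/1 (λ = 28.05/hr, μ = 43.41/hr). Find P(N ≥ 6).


ρ = 28.05/43.41 = 0.6462
P(N ≥ n) = ρ^n = 0.6462^6 = 0.072788

Final: 0.072788


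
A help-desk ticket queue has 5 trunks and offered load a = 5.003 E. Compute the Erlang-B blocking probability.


B(c,a) = (a^c/c!) / Σ_{k=0}^{c} a^k/k!
a^5/5! = 26.119885
Σ terms (k=0..5): 1.00000 + 5.00300 + 12.51500 + 20.87086 + 26.10422 + 26.11989 = 91.612969
B = 26.119885/91.612969 = 0.285111

Final: 0.285111


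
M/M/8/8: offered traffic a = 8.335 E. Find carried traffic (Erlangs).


B(8,8.335) = 0.253964 (Erlang-B)
Carried load = a(1 − B) = 8.335·(1 − 0.253964) = 8.335·0.746036 = 6.2182 E

Final: 6.2182 Erlangs


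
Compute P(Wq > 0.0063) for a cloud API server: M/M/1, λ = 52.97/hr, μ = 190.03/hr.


ρ = 52.97/190.03 = 0.2787
P(Wq > t) = ρ·e^{−(μ−λ)t} = 0.2787·e^{−0.8635}
= 0.2787·0.421693 = 0.117545

Final: 0.117545


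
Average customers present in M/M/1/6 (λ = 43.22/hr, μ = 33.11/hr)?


ρ = 43.22/33.11 = 1.3053
L = ρ[1 − (K+1)ρ^K + Kρ^(K+1)] / [(1−ρ)(1−ρ^(K+1))]
Numerator: 1.3053·(1 − 7·4.947132 + 6·6.457718) = 6.678651
Denominator: (-0.3053)·(-5.457718) = 1.666491
L = 6.678651/1.666491 = 4.0076

Final: 4.0076


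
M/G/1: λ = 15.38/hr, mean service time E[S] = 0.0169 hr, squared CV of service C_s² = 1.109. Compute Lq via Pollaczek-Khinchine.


ρ = λ·E[S] = 15.38·0.0169 = 0.2599
Lq = ρ²(1+C_s²)/(2(1−ρ)) = 0.06756·(1+1.109)/(2·0.7401)
= 0.06756·2.1090/1.4802 = 0.09626

Final: 0.09626


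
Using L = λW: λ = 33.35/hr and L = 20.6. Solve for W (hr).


W = L/λ = 20.6/33.35 = 0.6177 hr

Final: 0.6177 hr


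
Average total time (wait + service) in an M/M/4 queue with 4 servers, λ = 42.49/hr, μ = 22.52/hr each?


a = 1.8868; ρ = 0.4717; P₀ = 0.147370
Lq = P₀·a^c·ρ/(c!(1−ρ)²) = 0.13151
Wq = Lq/λ = 0.13151/42.49 = 0.003095 hr
W = Wq + 1/μ = 0.003095 + 0.04440 = 0.04750 hr

Final: 0.04750 hr


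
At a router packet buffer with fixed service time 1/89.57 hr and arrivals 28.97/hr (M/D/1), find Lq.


ρ = 28.97/89.57 = 0.3234
M/D/1: Lq = ρ²/(2(1−ρ)) = 0.1046/(2·0.6766) = 0.07731

Final: 0.07731


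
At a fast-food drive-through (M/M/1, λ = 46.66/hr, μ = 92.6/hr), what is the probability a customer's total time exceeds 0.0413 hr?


W ~ Exponential(μ−λ) for M/M/1.
μ − λ = 92.6 − 46.66 = 45.9400
P(W > t) = e^{−(μ−λ)t} = e^{−1.8973} = 0.149970

Final: 0.149970


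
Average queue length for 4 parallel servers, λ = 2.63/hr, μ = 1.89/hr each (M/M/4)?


a = λ/μ = 1.3915; ρ = a/4 = 0.3479
P₀ = 0.247012
Lq = P₀·a^c·ρ / (c!·(1−ρ)²) = 0.247012·3.74952·0.3479/(24·0.42526)
= 0.03157

Final: 0.03157


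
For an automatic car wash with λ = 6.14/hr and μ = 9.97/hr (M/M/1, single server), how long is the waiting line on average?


ρ = 6.14/9.97 = 0.6158
Lq = ρ²/(1−ρ) = 0.3793/0.3842 = 0.9873

Final: 0.9873


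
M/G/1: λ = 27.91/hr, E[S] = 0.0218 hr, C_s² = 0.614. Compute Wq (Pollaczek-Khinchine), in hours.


ρ = λ·E[S] = 27.91·0.0218 = 0.6084
E[S²] = E[S]²(1+C_s²) = 0.0218²·(1+0.614) = 0.0007670
Wq = λ·E[S²]/(2(1−ρ)) = 27.91·0.0007670/(2·0.3916) = 0.02734 hr

Final: 0.02734 hr


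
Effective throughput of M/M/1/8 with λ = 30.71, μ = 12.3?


ρ = 2.4967; P_K = (1−ρ)ρ^8/(1−ρ^9) = 0.599638
λ_eff = λ(1 − P_K) = 30.71·(1 − 0.599638) = 30.71·0.400362 = 12.2951 /hr

Final: 12.2951 /hr


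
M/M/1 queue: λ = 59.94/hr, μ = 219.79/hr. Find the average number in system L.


ρ = λ/μ = 59.94/219.79 = 0.2727
L = ρ/(1−ρ) = 0.2727/(1 − 0.2727) = 0.2727/0.7273 = 0.3750

Final: 0.3750


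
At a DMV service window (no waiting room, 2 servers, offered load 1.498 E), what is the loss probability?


B(c,a) = (a^c/c!) / Σ_{k=0}^{c} a^k/k!
a^2/2! = 1.122002
Σ terms (k=0..2): 1.00000 + 1.49800 + 1.12200 = 3.620002
B = 1.122002/3.620002 = 0.309945

Final: 0.309945


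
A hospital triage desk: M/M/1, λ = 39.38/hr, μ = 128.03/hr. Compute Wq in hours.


ρ = 39.38/128.03 = 0.3076
Wq = ρ/(μ−λ) = 0.3076/(128.03 − 39.38) = 0.3076/88.65 = 0.003470 hr

Final: 0.003470 hr


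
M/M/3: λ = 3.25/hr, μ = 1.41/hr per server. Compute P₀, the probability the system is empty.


a = λ/μ = 3.25/1.41 = 2.3050; ρ = a/c = 0.7683
Σ_{k=0}^{2} a^k/k! (terms k=0..2) = 1.00000 + 2.30496 + 2.65643 = 5.96140
Tail: a^3/(3!(1−ρ)) = 12.24596/(6·0.2317) = 8.80959
P₀ = 1/(5.96140 + 8.80959) = 1/14.77099 = 0.067700

Final: 0.067700


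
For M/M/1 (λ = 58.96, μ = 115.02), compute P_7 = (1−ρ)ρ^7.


ρ = 58.96/115.02 = 0.5126
P_n = (1−ρ)·ρ^n = (1 − 0.5126)·0.5126^7 = 0.4874·0.009300 = 0.004533

Final: 0.004533


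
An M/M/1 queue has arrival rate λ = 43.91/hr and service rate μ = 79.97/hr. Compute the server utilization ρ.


ρ = λ/μ = 43.91/79.97 = 0.5491

Final: 0.5491


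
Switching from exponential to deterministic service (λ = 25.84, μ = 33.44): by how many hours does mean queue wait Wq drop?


ρ = 25.84/33.44 = 0.7727
Wq(M/M/1) = ρ/(μ−λ) = 0.7727/7.60 = 0.10167 hr
Wq(M/D/1) = ρ/(2(μ−λ)) = 0.05084 hr
Savings = 0.10167 − 0.05084 = 0.05084 hr

Final: 0.05084 hr


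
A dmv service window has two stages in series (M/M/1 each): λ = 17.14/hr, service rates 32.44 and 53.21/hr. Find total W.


Each node sees arrival rate λ = 17.14/hr (tandem ⇒ throughput preserved).
W₁ = 1/(μ₁−λ) = 1/(32.44−17.14) = 0.06536 hr
W₂ = 1/(μ₂−λ) = 1/(53.21−17.14) = 0.02772 hr
W_total = W₁ + W₂ = 0.06536 + 0.02772 = 0.09308 hr

Final: 0.09308 hr


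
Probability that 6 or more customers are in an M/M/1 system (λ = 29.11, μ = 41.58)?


ρ = 29.11/41.58 = 0.7001
P(N ≥ n) = ρ^n = 0.7001^6 = 0.117746

Final: 0.117746


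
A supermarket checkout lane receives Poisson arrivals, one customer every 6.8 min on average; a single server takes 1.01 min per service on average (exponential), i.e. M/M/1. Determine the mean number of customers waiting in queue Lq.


λ = 60/6.8 = 8.8235 /hr
μ = 60/1.01 = 59.4059 /hr
ρ = λ/μ = 8.8235/59.4059 = 0.1485
Lq = ρ²/(1−ρ) = 0.02206/0.8515 = 0.02591

Final: 0.02591


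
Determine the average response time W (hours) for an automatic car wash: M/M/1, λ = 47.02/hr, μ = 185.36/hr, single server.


W = 1/(μ−λ) = 1/(185.36 − 47.02) = 1/138.34 = 0.007229 hr

Final: 0.007229 hr


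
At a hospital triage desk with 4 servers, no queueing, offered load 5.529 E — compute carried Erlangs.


B(4,5.529) = 0.437890 (Erlang-B)
Carried load = a(1 − B) = 5.529·(1 − 0.437890) = 5.529·0.562110 = 3.1079 E

Final: 3.1079 Erlangs


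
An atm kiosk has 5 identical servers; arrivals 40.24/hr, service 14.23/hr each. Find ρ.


ρ = λ/(cμ) = 40.24/(5·14.23) = 40.24/71.15 = 0.5656

Final: 0.5656


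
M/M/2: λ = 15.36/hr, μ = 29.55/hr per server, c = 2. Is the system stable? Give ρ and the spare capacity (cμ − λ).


Total capacity cμ = 2·29.55 = 59.10/hr
ρ = λ/(cμ) = 15.36/59.10 = 0.2599
Stable ⇔ ρ < 1: YES
Spare capacity = cμ − λ = 59.10 − 15.36 = 43.74/hr

Final: ρ = 0.2599; stable; margin = 43.74/hr


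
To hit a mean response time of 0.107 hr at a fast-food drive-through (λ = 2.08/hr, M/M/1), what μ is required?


W = 1/(μ−λ) ⇒ μ − λ = 1/W = 1/0.107 = 9.3458
μ = λ + 1/W = 2.08 + 9.3458 = 11.4258 per hr

Final: 11.4258 /hr


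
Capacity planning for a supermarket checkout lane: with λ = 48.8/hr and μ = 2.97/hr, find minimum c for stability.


Stability requires cμ > λ ⇔ c > λ/μ.
λ/μ = 48.8/2.97 = 16.4310
Minimum integer c = ⌊16.4310⌋ + 1 = 17
Check: 17·2.97 = 50.49 > 48.8, while 16·2.97 = 47.52 ≤ 48.8

Final: 17 servers


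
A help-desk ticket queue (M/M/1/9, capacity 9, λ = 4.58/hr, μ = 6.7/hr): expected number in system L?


ρ = 4.58/6.7 = 0.6836
L = ρ[1 − (K+1)ρ^K + Kρ^(K+1)] / [(1−ρ)(1−ρ^(K+1))]
Numerator: 0.6836·(1 − 10·0.032592 + 9·0.022280) = 0.597856
Denominator: (0.3164)·(0.977720) = 0.309368
L = 0.597856/0.309368 = 1.9325

Final: 1.9325


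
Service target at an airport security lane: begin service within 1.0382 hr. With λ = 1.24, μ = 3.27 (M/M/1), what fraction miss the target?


ρ = 1.24/3.27 = 0.3792
P(Wq > t) = ρ·e^{−(μ−λ)t} = 0.3792·e^{−2.1075}
= 0.3792·0.121536 = 0.046087

Final: 0.046087


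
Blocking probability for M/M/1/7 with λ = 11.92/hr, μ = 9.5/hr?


ρ = λ/μ = 11.92/9.5 = 1.2547
P_K = (1−ρ)ρ^K/(1−ρ^(K+1)) = (-0.2547·4.896306)/(1 − 6.143576)
= -1.247270/-5.143576 = 0.242491

Final: 0.242491


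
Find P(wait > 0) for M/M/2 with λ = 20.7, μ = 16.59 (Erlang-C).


a = λ/μ = 1.2477; ρ = a/2 = 0.6239
P₀ = 0.231626 (from M/M/c formula)
C(c,a) = [a^c/(c!(1−ρ))]·P₀ = [1.55685/(2·0.3761)]·0.231626
= 2.06957·0.231626 = 0.479365

Final: 0.479365


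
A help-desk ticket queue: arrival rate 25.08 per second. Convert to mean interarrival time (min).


Mean interarrival time = 1/λ = 1/25.08 second = 0.03987 second
In minutes: 0.03987 × 0.0166667 = 0.0006645 min

Final: 0.0006645 min


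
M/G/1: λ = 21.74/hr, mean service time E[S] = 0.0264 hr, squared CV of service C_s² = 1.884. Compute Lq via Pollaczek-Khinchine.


ρ = λ·E[S] = 21.74·0.0264 = 0.5739
Lq = ρ²(1+C_s²)/(2(1−ρ)) = 0.3294·(1+1.884)/(2·0.4261)
= 0.3294·2.8840/0.8521 = 1.11485

Final: 1.11485


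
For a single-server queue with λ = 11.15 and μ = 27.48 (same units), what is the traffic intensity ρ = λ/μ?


ρ = λ/μ = 11.15/27.48 = 0.4057

Final: 0.4057


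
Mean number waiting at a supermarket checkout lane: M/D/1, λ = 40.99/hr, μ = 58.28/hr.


ρ = 40.99/58.28 = 0.7033
M/D/1: Lq = ρ²/(2(1−ρ)) = 0.4947/(2·0.2967) = 0.83370

Final: 0.83370


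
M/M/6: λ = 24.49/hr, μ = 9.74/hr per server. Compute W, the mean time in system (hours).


a = 2.5144; ρ = 0.4191; P₀ = 0.080440
Lq = P₀·a^c·ρ/(c!(1−ρ)²) = 0.03505
Wq = Lq/λ = 0.03505/24.49 = 0.001431 hr
W = Wq + 1/μ = 0.001431 + 0.10267 = 0.10410 hr

Final: 0.10410 hr


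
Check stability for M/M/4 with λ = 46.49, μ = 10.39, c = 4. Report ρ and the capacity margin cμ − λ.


Total capacity cμ = 4·10.39 = 41.56/hr
ρ = λ/(cμ) = 46.49/41.56 = 1.1186
Stable ⇔ ρ < 1: NO
Spare capacity = cμ − λ = 41.56 − 46.49 = -4.93/hr

Final: ρ = 1.1186; unstable; margin = -4.93/hr


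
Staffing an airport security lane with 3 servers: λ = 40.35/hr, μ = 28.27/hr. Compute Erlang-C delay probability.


a = λ/μ = 1.4273; ρ = a/3 = 0.4758
P₀ = 0.228814 (from M/M/c formula)
C(c,a) = [a^c/(c!(1−ρ))]·P₀ = [2.90772/(6·0.5242)]·0.228814
= 0.92444·0.228814 = 0.211526

Final: 0.211526


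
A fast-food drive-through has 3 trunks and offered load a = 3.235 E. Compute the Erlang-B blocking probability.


B(c,a) = (a^c/c!) / Σ_{k=0}^{c} a^k/k!
a^3/3! = 5.642500
Σ terms (k=0..3): 1.00000 + 3.23500 + 5.23261 + 5.64250 = 15.110113
B = 5.642500/15.110113 = 0.373425

Final: 0.373425


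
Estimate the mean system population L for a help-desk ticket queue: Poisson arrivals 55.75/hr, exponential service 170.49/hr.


ρ = λ/μ = 55.75/170.49 = 0.3270
L = ρ/(1−ρ) = 0.3270/(1 − 0.3270) = 0.3270/0.6730 = 0.4859

Final: 0.4859


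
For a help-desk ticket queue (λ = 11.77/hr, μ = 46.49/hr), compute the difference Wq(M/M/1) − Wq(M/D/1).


ρ = 11.77/46.49 = 0.2532
Wq(M/M/1) = ρ/(μ−λ) = 0.2532/34.72 = 0.007292 hr
Wq(M/D/1) = ρ/(2(μ−λ)) = 0.003646 hr
Savings = 0.007292 − 0.003646 = 0.003646 hr

Final: 0.003646 hr


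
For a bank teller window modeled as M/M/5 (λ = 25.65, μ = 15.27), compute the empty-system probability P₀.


a = λ/μ = 25.65/15.27 = 1.6798; ρ = a/c = 0.3360
Σ_{k=0}^{4} a^k/k! (terms k=0..4) = 1.00000 + 1.67976 + 1.41080 + 0.78994 + 0.33173 = 5.21224
Tail: a^5/(5!(1−ρ)) = 13.37339/(120·0.6640) = 0.16783
P₀ = 1/(5.21224 + 0.16783) = 1/5.38006 = 0.185871

Final: 0.185871


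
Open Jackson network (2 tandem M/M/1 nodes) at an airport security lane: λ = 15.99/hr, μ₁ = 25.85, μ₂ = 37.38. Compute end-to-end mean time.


Each node sees arrival rate λ = 15.99/hr (tandem ⇒ throughput preserved).
W₁ = 1/(μ₁−λ) = 1/(25.85−15.99) = 0.10142 hr
W₂ = 1/(μ₂−λ) = 1/(37.38−15.99) = 0.04675 hr
W_total = W₁ + W₂ = 0.10142 + 0.04675 = 0.14817 hr

Final: 0.14817 hr


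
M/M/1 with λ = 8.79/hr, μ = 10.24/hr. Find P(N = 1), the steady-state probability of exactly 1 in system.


ρ = 8.79/10.24 = 0.8584
P_n = (1−ρ)·ρ^n = (1 − 0.8584)·0.8584^1 = 0.1416·0.858398 = 0.121551

Final: 0.121551


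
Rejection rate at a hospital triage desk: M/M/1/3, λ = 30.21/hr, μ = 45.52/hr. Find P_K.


ρ = λ/μ = 30.21/45.52 = 0.6637
P_K = (1−ρ)ρ^K/(1−ρ^(K+1)) = (0.3363·0.292311)/(1 − 0.193996)
= 0.098315/0.806004 = 0.121978

Final: 0.121978


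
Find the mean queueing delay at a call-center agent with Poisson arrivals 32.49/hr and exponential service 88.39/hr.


ρ = 32.49/88.39 = 0.3676
Wq = ρ/(μ−λ) = 0.3676/(88.39 − 32.49) = 0.3676/55.90 = 0.006576 hr

Final: 0.006576 hr


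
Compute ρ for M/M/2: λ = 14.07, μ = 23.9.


ρ = λ/(cμ) = 14.07/(2·23.9) = 14.07/47.80 = 0.2944

Final: 0.2944


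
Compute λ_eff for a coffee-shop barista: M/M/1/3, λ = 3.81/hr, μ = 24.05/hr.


ρ = 0.1584; P_K = (1−ρ)ρ^3/(1−ρ^4) = 0.003348
λ_eff = λ(1 − P_K) = 3.81·(1 − 0.003348) = 3.81·0.996652 = 3.7972 /hr

Final: 3.7972 /hr


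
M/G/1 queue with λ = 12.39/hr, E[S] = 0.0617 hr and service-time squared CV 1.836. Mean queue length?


ρ = λ·E[S] = 12.39·0.0617 = 0.7645
Lq = ρ²(1+C_s²)/(2(1−ρ)) = 0.5844·(1+1.836)/(2·0.2355)
= 0.5844·2.8360/0.4711 = 3.51828

Final: 3.51828


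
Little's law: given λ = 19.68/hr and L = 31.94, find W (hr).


W = L/λ = 31.94/19.68 = 1.6230 hr

Final: 1.6230 hr


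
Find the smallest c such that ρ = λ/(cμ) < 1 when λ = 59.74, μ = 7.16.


Stability requires cμ > λ ⇔ c > λ/μ.
λ/μ = 59.74/7.16 = 8.3436
Minimum integer c = ⌊8.3436⌋ + 1 = 9
Check: 9·7.16 = 64.44 > 59.74, while 8·7.16 = 57.28 ≤ 59.74

Final: 9 servers


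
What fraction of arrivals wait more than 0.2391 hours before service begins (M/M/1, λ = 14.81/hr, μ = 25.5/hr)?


ρ = 14.81/25.5 = 0.5808
P(Wq > t) = ρ·e^{−(μ−λ)t} = 0.5808·e^{−2.5560}
= 0.5808·0.077616 = 0.045078

Final: 0.045078


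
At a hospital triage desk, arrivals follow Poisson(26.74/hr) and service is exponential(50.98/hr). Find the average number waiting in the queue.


ρ = 26.74/50.98 = 0.5245
Lq = ρ²/(1−ρ) = 0.2751/0.4755 = 0.5786

Final: 0.5786


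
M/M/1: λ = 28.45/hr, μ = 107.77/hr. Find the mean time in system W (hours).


W = 1/(μ−λ) = 1/(107.77 − 28.45) = 1/79.32 = 0.01261 hr

Final: 0.01261 hr


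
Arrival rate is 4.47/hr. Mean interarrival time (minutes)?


Mean interarrival time = 1/λ = 1/4.47 hour = 0.22371 hour
In minutes: 0.22371 × 60 = 13.4228 min

Final: 13.4228 min


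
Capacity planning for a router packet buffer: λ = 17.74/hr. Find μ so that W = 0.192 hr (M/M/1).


W = 1/(μ−λ) ⇒ μ − λ = 1/W = 1/0.192 = 5.2083
μ = λ + 1/W = 17.74 + 5.2083 = 22.9483 per hr

Final: 22.9483 /hr


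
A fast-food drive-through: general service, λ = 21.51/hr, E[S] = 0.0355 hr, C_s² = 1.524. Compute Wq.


ρ = λ·E[S] = 21.51·0.0355 = 0.7636
E[S²] = E[S]²(1+C_s²) = 0.0355²·(1+1.524) = 0.003181
Wq = λ·E[S²]/(2(1−ρ)) = 21.51·0.003181/(2·0.2364) = 0.14472 hr

Final: 0.14472 hr


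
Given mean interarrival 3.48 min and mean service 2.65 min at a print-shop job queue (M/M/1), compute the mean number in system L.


λ = 60/3.48 = 17.2414 /hr
μ = 60/2.65 = 22.6415 /hr
ρ = λ/μ = 17.2414/22.6415 = 0.7615
L = ρ/(1−ρ) = 0.7615/0.2385 = 3.1928

Final: 3.1928


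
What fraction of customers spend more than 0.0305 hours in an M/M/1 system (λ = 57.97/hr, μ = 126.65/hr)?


W ~ Exponential(μ−λ) for M/M/1.
μ − λ = 126.65 − 57.97 = 68.6800
P(W > t) = e^{−(μ−λ)t} = e^{−2.0947} = 0.123102

Final: 0.123102


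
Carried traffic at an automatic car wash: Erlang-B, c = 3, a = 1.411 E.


B(3,1.411) = 0.120836 (Erlang-B)
Carried load = a(1 − B) = 1.411·(1 − 0.120836) = 1.411·0.879164 = 1.2405 E

Final: 1.2405 Erlangs


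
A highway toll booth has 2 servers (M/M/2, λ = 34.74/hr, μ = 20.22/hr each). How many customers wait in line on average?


a = λ/μ = 1.7181; ρ = a/2 = 0.8591
P₀ = 0.075818
Lq = P₀·a^c·ρ / (c!·(1−ρ)²) = 0.075818·2.95187·0.8591/(2·0.01987)
= 4.83873

Final: 4.83873


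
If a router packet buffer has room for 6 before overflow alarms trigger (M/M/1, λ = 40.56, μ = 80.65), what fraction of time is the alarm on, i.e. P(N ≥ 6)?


ρ = 40.56/80.65 = 0.5029
P(N ≥ n) = ρ^n = 0.5029^6 = 0.016179

Final: 0.016179


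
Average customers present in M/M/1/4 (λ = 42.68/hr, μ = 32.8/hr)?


ρ = 42.68/32.8 = 1.3012
L = ρ[1 − (K+1)ρ^K + Kρ^(K+1)] / [(1−ρ)(1−ρ^(K+1))]
Numerator: 1.3012·(1 − 5·2.866832 + 4·3.730378) = 2.065492
Denominator: (-0.3012)·(-2.730378) = 0.822443
L = 2.065492/0.822443 = 2.5114

Final: 2.5114


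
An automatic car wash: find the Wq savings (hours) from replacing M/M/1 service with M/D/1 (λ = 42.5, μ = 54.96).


ρ = 42.5/54.96 = 0.7733
Wq(M/M/1) = ρ/(μ−λ) = 0.7733/12.46 = 0.06206 hr
Wq(M/D/1) = ρ/(2(μ−λ)) = 0.03103 hr
Savings = 0.06206 − 0.03103 = 0.03103 hr

Final: 0.03103 hr


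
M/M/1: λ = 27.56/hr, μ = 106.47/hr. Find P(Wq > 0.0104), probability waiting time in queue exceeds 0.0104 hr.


ρ = 27.56/106.47 = 0.2589
P(Wq > t) = ρ·e^{−(μ−λ)t} = 0.2589·e^{−0.8207}
= 0.2589·0.440139 = 0.113931

Final: 0.113931


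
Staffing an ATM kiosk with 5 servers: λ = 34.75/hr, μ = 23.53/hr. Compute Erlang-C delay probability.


a = λ/μ = 1.4768; ρ = a/5 = 0.2954
P₀ = 0.228024 (from M/M/c formula)
C(c,a) = [a^c/(c!(1−ρ))]·P₀ = [7.02529/(120·0.7046)]·0.228024
= 0.08308·0.228024 = 0.018945

Final: 0.018945


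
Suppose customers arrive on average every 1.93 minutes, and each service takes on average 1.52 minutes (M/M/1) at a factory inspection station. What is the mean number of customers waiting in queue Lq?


λ = 60/1.93 = 31.0881 /hr
μ = 60/1.52 = 39.4737 /hr
ρ = λ/μ = 31.0881/39.4737 = 0.7876
Lq = ρ²/(1−ρ) = 0.6203/0.2124 = 2.9198

Final: 2.9198


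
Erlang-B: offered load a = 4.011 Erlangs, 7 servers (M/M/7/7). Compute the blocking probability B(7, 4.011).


B(c,a) = (a^c/c!) / Σ_{k=0}^{c} a^k/k!
a^7/7! = 3.313890
Σ terms (k=0..7): 1.00000 + 4.01100 + 8.04406 + 10.75491 + 10.78448 + 8.65131 + 5.78340 + 3.31389 = 52.343061
B = 3.313890/52.343061 = 0.063311

Final: 0.063311


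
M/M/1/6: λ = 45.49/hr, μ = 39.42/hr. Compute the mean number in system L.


ρ = 45.49/39.42 = 1.1540
L = ρ[1 − (K+1)ρ^K + Kρ^(K+1)] / [(1−ρ)(1−ρ^(K+1))]
Numerator: 1.1540·(1 − 7·2.361543 + 6·2.725180) = 0.946587
Denominator: (-0.1540)·(-1.725180) = 0.265648
L = 0.946587/0.265648 = 3.5633

Final: 3.5633


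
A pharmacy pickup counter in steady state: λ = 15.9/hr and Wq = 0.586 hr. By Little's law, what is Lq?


Lq = λWq = 15.9·0.586 = 9.3174

Final: 9.3174


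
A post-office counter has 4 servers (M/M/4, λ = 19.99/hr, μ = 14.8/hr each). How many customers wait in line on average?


a = λ/μ = 1.3507; ρ = a/4 = 0.3377
P₀ = 0.257540
Lq = P₀·a^c·ρ / (c!·(1−ρ)²) = 0.257540·3.32816·0.3377/(24·0.43868)
= 0.02749

Final: 0.02749


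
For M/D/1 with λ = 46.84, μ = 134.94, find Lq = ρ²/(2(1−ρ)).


ρ = 46.84/134.94 = 0.3471
M/D/1: Lq = ρ²/(2(1−ρ)) = 0.1205/(2·0.6529) = 0.09228

Final: 0.09228


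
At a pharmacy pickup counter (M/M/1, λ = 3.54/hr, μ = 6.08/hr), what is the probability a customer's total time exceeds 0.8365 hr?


W ~ Exponential(μ−λ) for M/M/1.
μ − λ = 6.08 − 3.54 = 2.5400
P(W > t) = e^{−(μ−λ)t} = e^{−2.1247} = 0.119468

Final: 0.119468


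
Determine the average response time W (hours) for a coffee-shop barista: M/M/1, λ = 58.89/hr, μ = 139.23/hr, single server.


W = 1/(μ−λ) = 1/(139.23 − 58.89) = 1/80.34 = 0.01245 hr

Final: 0.01245 hr


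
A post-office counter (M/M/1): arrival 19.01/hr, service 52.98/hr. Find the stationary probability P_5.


ρ = 19.01/52.98 = 0.3588
P_n = (1−ρ)·ρ^n = (1 − 0.3588)·0.3588^5 = 0.6412·0.005948 = 0.003814

Final: 0.003814


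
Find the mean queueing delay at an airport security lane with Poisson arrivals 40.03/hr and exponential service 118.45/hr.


ρ = 40.03/118.45 = 0.3379
Wq = ρ/(μ−λ) = 0.3379/(118.45 − 40.03) = 0.3379/78.42 = 0.004309 hr

Final: 0.004309 hr


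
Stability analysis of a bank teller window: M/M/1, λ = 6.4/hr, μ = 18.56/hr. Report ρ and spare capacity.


Total capacity cμ = 1·18.56 = 18.56/hr
ρ = λ/(cμ) = 6.4/18.56 = 0.3448
Stable ⇔ ρ < 1: YES
Spare capacity = cμ − λ = 18.56 − 6.4 = 12.16/hr

Final: ρ = 0.3448; stable; margin = 12.16/hr


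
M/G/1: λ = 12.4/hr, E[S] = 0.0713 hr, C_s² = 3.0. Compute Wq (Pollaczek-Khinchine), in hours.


ρ = λ·E[S] = 12.4·0.0713 = 0.8841
E[S²] = E[S]²(1+C_s²) = 0.0713²·(1+3.0) = 0.020335
Wq = λ·E[S²]/(2(1−ρ)) = 12.4·0.020335/(2·0.1159) = 1.08798 hr

Final: 1.08798 hr


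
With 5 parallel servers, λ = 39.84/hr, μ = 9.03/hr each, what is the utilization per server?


ρ = λ/(cμ) = 39.84/(5·9.03) = 39.84/45.15 = 0.8824

Final: 0.8824


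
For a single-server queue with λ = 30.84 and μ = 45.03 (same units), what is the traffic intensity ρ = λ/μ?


ρ = λ/μ = 30.84/45.03 = 0.6849

Final: 0.6849


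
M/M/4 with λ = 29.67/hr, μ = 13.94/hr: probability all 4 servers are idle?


a = λ/μ = 29.67/13.94 = 2.1284; ρ = a/c = 0.5321
Σ_{k=0}^{3} a^k/k! (terms k=0..3) = 1.00000 + 2.12841 + 2.26506 + 1.60699 = 7.00046
Tail: a^4/(4!(1−ρ)) = 20.52197/(24·0.4679) = 1.82750
P₀ = 1/(7.00046 + 1.82750) = 1/8.82795 = 0.113277

Final: 0.113277


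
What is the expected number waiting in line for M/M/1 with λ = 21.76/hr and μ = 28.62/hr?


ρ = 21.76/28.62 = 0.7603
Lq = ρ²/(1−ρ) = 0.5781/0.2397 = 2.4117

Final: 2.4117


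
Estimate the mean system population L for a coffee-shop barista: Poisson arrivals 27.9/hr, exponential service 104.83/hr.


ρ = λ/μ = 27.9/104.83 = 0.2661
L = ρ/(1−ρ) = 0.2661/(1 − 0.2661) = 0.2661/0.7339 = 0.3627

Final: 0.3627


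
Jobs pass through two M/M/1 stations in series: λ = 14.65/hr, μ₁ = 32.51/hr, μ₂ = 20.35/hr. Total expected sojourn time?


Each node sees arrival rate λ = 14.65/hr (tandem ⇒ throughput preserved).
W₁ = 1/(μ₁−λ) = 1/(32.51−14.65) = 0.05599 hr
W₂ = 1/(μ₂−λ) = 1/(20.35−14.65) = 0.17544 hr
W_total = W₁ + W₂ = 0.05599 + 0.17544 = 0.23143 hr

Final: 0.23143 hr


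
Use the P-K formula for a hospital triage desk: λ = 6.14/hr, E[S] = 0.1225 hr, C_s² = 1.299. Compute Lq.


ρ = λ·E[S] = 6.14·0.1225 = 0.7521
Lq = ρ²(1+C_s²)/(2(1−ρ)) = 0.5657·(1+1.299)/(2·0.2479)
= 0.5657·2.2990/0.4957 = 2.62379

Final: 2.62379


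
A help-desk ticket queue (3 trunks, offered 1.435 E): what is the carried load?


B(3,1.435) = 0.124459 (Erlang-B)
Carried load = a(1 − B) = 1.435·(1 − 0.124459) = 1.435·0.875541 = 1.2564 E

Final: 1.2564 Erlangs


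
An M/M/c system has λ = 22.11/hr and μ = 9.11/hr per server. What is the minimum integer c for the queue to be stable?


Stability requires cμ > λ ⇔ c > λ/μ.
λ/μ = 22.11/9.11 = 2.4270
Minimum integer c = ⌊2.4270⌋ + 1 = 3
Check: 3·9.11 = 27.33 > 22.11, while 2·9.11 = 18.22 ≤ 22.11

Final: 3 servers


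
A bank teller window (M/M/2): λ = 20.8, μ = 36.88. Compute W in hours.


a = 0.5640; ρ = 0.2820; P₀ = 0.560068
Lq = P₀·a^c·ρ/(c!(1−ρ)²) = 0.04872
Wq = Lq/λ = 0.04872/20.8 = 0.002343 hr
W = Wq + 1/μ = 0.002343 + 0.02711 = 0.02946 hr

Final: 0.02946 hr


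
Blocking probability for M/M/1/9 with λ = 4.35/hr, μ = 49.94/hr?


ρ = λ/μ = 4.35/49.94 = 0.08710
P_K = (1−ρ)ρ^K/(1−ρ^(K+1)) = (0.9129·2.886e-10)/(1 − 2.514e-11)
= 2.635e-10/1.000000 = 2.635e-10

Final: 2.635e-10


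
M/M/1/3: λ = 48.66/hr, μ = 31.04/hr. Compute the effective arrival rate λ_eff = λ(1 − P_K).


ρ = 1.5677; P_K = (1−ρ)ρ^3/(1−ρ^4) = 0.433958
λ_eff = λ(1 − P_K) = 48.66·(1 − 0.433958) = 48.66·0.566042 = 27.5436 /hr

Final: 27.5436 /hr


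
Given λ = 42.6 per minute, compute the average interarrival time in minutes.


Mean interarrival time = 1/λ = 1/42.6 minute = 0.02347 minute
In minutes: 0.02347 × 1 = 0.02347 min

Final: 0.02347 min


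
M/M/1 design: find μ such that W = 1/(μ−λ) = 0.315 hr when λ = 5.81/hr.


W = 1/(μ−λ) ⇒ μ − λ = 1/W = 1/0.315 = 3.1746
μ = λ + 1/W = 5.81 + 3.1746 = 8.9846 per hr

Final: 8.9846 /hr


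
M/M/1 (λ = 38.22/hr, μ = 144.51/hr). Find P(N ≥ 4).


ρ = 38.22/144.51 = 0.2645
P(N ≥ n) = ρ^n = 0.2645^4 = 0.004893

Final: 0.004893


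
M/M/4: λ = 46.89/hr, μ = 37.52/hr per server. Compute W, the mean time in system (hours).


a = 1.2497; ρ = 0.3124; P₀ = 0.285406
Lq = P₀·a^c·ρ/(c!(1−ρ)²) = 0.01917
Wq = Lq/λ = 0.01917/46.89 = 0.0004089 hr
W = Wq + 1/μ = 0.0004089 + 0.02665 = 0.02706 hr

Final: 0.02706 hr


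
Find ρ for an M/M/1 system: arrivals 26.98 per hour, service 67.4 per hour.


ρ = λ/μ = 26.98/67.4 = 0.4003

Final: 0.4003


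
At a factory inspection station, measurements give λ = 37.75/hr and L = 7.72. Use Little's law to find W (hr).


W = L/λ = 7.72/37.75 = 0.2045 hr

Final: 0.2045 hr


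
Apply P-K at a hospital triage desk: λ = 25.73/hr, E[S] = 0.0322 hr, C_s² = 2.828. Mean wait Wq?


ρ = λ·E[S] = 25.73·0.0322 = 0.8285
E[S²] = E[S]²(1+C_s²) = 0.0322²·(1+2.828) = 0.003969
Wq = λ·E[S²]/(2(1−ρ)) = 25.73·0.003969/(2·0.1715) = 0.29775 hr

Final: 0.29775 hr


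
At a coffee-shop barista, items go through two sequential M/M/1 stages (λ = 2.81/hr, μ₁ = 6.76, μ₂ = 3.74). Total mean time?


Each node sees arrival rate λ = 2.81/hr (tandem ⇒ throughput preserved).
W₁ = 1/(μ₁−λ) = 1/(6.76−2.81) = 0.25316 hr
W₂ = 1/(μ₂−λ) = 1/(3.74−2.81) = 1.07527 hr
W_total = W₁ + W₂ = 0.25316 + 1.07527 = 1.32843 hr

Final: 1.32843 hr


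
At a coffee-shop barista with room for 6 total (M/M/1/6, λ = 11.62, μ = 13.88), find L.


ρ = 11.62/13.88 = 0.8372
L = ρ[1 − (K+1)ρ^K + Kρ^(K+1)] / [(1−ρ)(1−ρ^(K+1))]
Numerator: 0.8372·(1 − 7·0.344271 + 6·0.288215) = 0.267390
Denominator: (0.1628)·(0.711785) = 0.115896
L = 0.267390/0.115896 = 2.3072

Final: 2.3072


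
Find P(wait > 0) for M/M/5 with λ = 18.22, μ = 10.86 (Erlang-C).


a = λ/μ = 1.6777; ρ = a/5 = 0.3355
P₀ = 0.186256 (from M/M/c formula)
C(c,a) = [a^c/(c!(1−ρ))]·P₀ = [13.29207/(120·0.6645)]·0.186256
= 0.16670·0.186256 = 0.031050

Final: 0.031050


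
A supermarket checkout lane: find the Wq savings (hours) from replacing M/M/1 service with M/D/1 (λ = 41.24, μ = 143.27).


ρ = 41.24/143.27 = 0.2878
Wq(M/M/1) = ρ/(μ−λ) = 0.2878/102.03 = 0.002821 hr
Wq(M/D/1) = ρ/(2(μ−λ)) = 0.001411 hr
Savings = 0.002821 − 0.001411 = 0.001411 hr

Final: 0.001411 hr


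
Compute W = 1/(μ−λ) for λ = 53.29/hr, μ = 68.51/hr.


W = 1/(μ−λ) = 1/(68.51 − 53.29) = 1/15.22 = 0.06570 hr

Final: 0.06570 hr


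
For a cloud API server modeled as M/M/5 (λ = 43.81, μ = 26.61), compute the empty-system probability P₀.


a = λ/μ = 43.81/26.61 = 1.6464; ρ = a/c = 0.3293
Σ_{k=0}^{4} a^k/k! (terms k=0..4) = 1.00000 + 1.64637 + 1.35527 + 0.74376 + 0.30613 = 5.05154
Tail: a^5/(5!(1−ρ)) = 12.09600/(120·0.6707) = 0.15029
P₀ = 1/(5.05154 + 0.15029) = 1/5.20182 = 0.192240

Final: 0.192240


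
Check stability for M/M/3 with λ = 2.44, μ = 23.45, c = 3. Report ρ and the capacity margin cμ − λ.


Total capacity cμ = 3·23.45 = 70.35/hr
ρ = λ/(cμ) = 2.44/70.35 = 0.03468
Stable ⇔ ρ < 1: YES
Spare capacity = cμ − λ = 70.35 − 2.44 = 67.91/hr

Final: ρ = 0.03468; stable; margin = 67.91/hr


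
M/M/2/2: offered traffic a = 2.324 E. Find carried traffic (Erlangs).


B(2,2.324) = 0.448252 (Erlang-B)
Carried load = a(1 − B) = 2.324·(1 − 0.448252) = 2.324·0.551748 = 1.2823 E

Final: 1.2823 Erlangs


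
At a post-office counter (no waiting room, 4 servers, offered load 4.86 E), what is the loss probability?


B(c,a) = (a^c/c!) / Σ_{k=0}^{c} a^k/k!
a^4/4! = 23.245229
Σ terms (k=0..4): 1.00000 + 4.86000 + 11.80980 + 19.13188 + 23.24523 = 60.046905
B = 23.245229/60.046905 = 0.387118

Final: 0.387118


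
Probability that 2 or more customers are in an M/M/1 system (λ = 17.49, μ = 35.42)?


ρ = 17.49/35.42 = 0.4938
P(N ≥ n) = ρ^n = 0.4938^2 = 0.243827

Final: 0.243827


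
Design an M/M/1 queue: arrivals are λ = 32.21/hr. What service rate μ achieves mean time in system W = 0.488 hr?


W = 1/(μ−λ) ⇒ μ − λ = 1/W = 1/0.488 = 2.0492
μ = λ + 1/W = 32.21 + 2.0492 = 34.2592 per hr

Final: 34.2592 /hr
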